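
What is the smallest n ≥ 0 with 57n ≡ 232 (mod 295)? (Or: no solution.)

61

gcd(295, 57) = 1  (295 = 5×57 + 10, 57 = 5×10 + 7, 10 = 1×7 + 3, 7 = 2×3 + 1, 3 = 3×1).
1 divides 232, so solutions exist.
Back-substituting, 57×(88) + 295×(-17) = 1.
So 57×(88) ≡ 1 (mod 295); multiply by 232: n ≡ 20416 (mod 295).
Smallest nonnegative: n = 20416 mod 295 = 61.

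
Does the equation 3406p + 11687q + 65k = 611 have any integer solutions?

gcd(11687, 3406) = 13  (11687 = 3*3406 + 1469, 3406 = 2*1469 + 468, 1469 = 3*468 + 65, 468 = 7*65 + 13, 65 = 5*13).
gcd(13, 65) = 13.
13 divides 611, so integer solutions exist.

yes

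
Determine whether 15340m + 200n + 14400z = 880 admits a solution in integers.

gcd(15340, 200) = 20  (15340 = 76·200 + 140, 200 = 1·140 + 60, 140 = 2·60 + 20, 60 = 3·20).
gcd(20, 14400) = 20.
20 divides 880, so integer solutions exist.

yes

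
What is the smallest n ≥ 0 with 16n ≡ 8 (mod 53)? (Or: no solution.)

gcd(53, 16) = 1.
1 divides 8, so solutions exist.
By Bézout, 16×(10) + 53×(-3) = 1.
So 16×(10) ≡ 1 (mod 53); multiply by 8: n ≡ 80 (mod 53).
Smallest nonnegative: n = 80 mod 53 = 27.

27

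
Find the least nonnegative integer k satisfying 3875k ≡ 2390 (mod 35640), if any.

gcd(35640, 3875):
  35640 = 9×3875 + 765
  3875 = 5×765 + 50
  765 = 15×50 + 15
  50 = 3×15 + 5
  15 = 3×5
so gcd(35640, 3875) = 5.
5 divides 2390, so solutions exist.
Back-substitute for Bézout coefficients:
  5 = 50 - 3×15
  ... = 3875×(2143) + 35640×(-233)
So 3875×(2143) ≡ 5 (mod 35640); multiply by 478: k ≡ 1024354 (mod 7128).
Smallest nonnegative: k = 1024354 mod 7128 = 5050.

5050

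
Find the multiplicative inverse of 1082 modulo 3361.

2718

gcd(3361, 1082) = 1.
By Bézout, 1082*(-643) + 3361*(207) = 1.
So 1082*-643 ≡ 1 (mod 3361), and -643 mod 3361 = 2718.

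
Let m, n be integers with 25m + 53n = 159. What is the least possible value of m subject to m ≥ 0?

0

gcd(53, 25):
  53 = 2·25 + 3
  25 = 8·3 + 1
  3 = 3·1
so gcd(53, 25) = 1.
1 divides 159, so solutions exist.
Back-substitute for Bézout coefficients:
  1 = 25 - 8·3
  ... = 25·(17) + 53·(-8)
Scale by 159/1 = 159: (m₀, n₀) = (2703, -1272).
General solution: m = 2703 + 53t, n = -1272 - 25t for integer t.
m ≥ 0: smallest is 2703 mod 53 = 0 (at t = -51), with n = 3.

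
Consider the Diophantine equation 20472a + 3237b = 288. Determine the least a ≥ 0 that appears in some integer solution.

697

gcd(20472, 3237):
  20472 = 6×3237 + 1050
  3237 = 3×1050 + 87
  1050 = 12×87 + 6
  87 = 14×6 + 3
  6 = 2×3
so gcd(20472, 3237) = 3.
3 divides 288, so solutions exist.
Back-substitute for Bézout coefficients:
  3 = 87 - 14×6
  ... = 20472×(-521) + 3237×(3295)
Scale by 288/3 = 96: (a₀, b₀) = (-50016, 316320).
General solution: a = -50016 + 1079t, b = 316320 - 6824t for integer t.
a ≥ 0: smallest is -50016 mod 1079 = 697 (at t = 47), with b = -4408.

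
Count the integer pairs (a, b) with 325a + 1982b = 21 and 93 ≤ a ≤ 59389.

gcd(1982, 325) = 1.
By Bézout, 325×(805) + 1982×(-132) = 1.
Particular solution: (1049, -172).
General solution: a = 1049 + 1982t, b = -172 - 325t for integer t.
93 ≤ 1049 + 1982t ≤ 59389 gives t ∈ [0, 29], which is 30 values.

30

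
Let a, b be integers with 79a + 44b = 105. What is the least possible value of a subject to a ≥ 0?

3

gcd(79, 44) = 1  (79 = 1·44 + 35, 44 = 1·35 + 9, 35 = 3·9 + 8, 9 = 1·8 + 1, 8 = 8·1).
1 divides 105, so solutions exist.
Back-substituting, 79·(-5) + 44·(9) = 1.
Scale by 105/1 = 105: (a₀, b₀) = (-525, 945).
General solution: a = -525 + 44t, b = 945 - 79t for integer t.
a ≥ 0: smallest is -525 mod 44 = 3 (at t = 12), with b = -3.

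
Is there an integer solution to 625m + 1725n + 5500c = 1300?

yes

gcd(1725, 625) = 25.
gcd(25, 5500) = 25.
25 divides 1300, so integer solutions exist.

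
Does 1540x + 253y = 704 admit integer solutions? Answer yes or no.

gcd(1540, 253) = 11  (1540 = 6·253 + 22, 253 = 11·22 + 11, 22 = 2·11).
11 divides 704, so integer solutions exist.

yes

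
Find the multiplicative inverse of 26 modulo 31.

6

gcd(31, 26) = 1  (31 = 1*26 + 5, 26 = 5*5 + 1, 5 = 5*1).
Back-substituting, 26*(6) + 31*(-5) = 1.
So 26*6 ≡ 1 (mod 31), and 6 mod 31 = 6.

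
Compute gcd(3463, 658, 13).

1

gcd(3463, 658):
  3463 = 5*658 + 173
  658 = 3*173 + 139
  173 = 1*139 + 34
  139 = 4*34 + 3
  34 = 11*3 + 1
  3 = 3*1
so gcd(3463, 658) = 1.
gcd(1, 13) = 1.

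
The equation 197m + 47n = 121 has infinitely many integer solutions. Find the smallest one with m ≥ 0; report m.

3

gcd(197, 47) = 1.
1 divides 121, so solutions exist.
By Bézout, 197·(21) + 47·(-88) = 1.
Scale by 121/1 = 121: (m₀, n₀) = (2541, -10648).
General solution: m = 2541 + 47t, n = -10648 - 197t for integer t.
m ≥ 0: smallest is 2541 mod 47 = 3 (at t = -54), with n = -10.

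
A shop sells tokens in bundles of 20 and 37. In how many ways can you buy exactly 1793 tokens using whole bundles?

Need nonnegative integers with 20j + 37k = 1793.
gcd(20, 37) = 1, and 20·(13) + 37·(-7) = 1.
So (j₀, k₀) = (23309, -12551); general j = 23309 + 37t, k = -12551 - 20t.
j ≥ 0 ⇒ t ≥ -629; k ≥ 0 ⇒ t ≤ -628. That's 2 values of t.

2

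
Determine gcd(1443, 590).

1

gcd(1443, 590):
  1443 = 2*590 + 263
  590 = 2*263 + 64
  263 = 4*64 + 7
  64 = 9*7 + 1
  7 = 7*1
so gcd(1443, 590) = 1.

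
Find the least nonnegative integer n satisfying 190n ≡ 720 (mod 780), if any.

gcd(780, 190) = 10.
10 divides 720, so solutions exist.
By Bézout, 190*(37) + 780*(-9) = 10.
So 190*(37) ≡ 10 (mod 780); multiply by 72: n ≡ 2664 (mod 78).
Smallest nonnegative: n = 2664 mod 78 = 12.

12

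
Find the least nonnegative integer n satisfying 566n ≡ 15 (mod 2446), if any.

no solution

gcd(2446, 566):
  2446 = 4*566 + 182
  566 = 3*182 + 20
  182 = 9*20 + 2
  20 = 10*2
so gcd(2446, 566) = 2.
2 does not divide 15, so the congruence has no solution.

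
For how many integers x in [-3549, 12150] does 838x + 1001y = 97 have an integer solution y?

gcd(1001, 838):
  1001 = 1×838 + 163
  838 = 5×163 + 23
  163 = 7×23 + 2
  23 = 11×2 + 1
  2 = 2×1
so gcd(1001, 838) = 1.
Back-substitute for Bézout coefficients:
  1 = 23 - 11×2
  ... = 838×(479) + 1001×(-401)
Scale by 97: particular solution (46463, -38897); reduce x mod 1001: (417, -349).
General solution: x = 417 + 1001t, y = -349 - 838t for integer t.
-3549 ≤ 417 + 1001t ≤ 12150 gives t ∈ [-3, 11], which is 15 values.

15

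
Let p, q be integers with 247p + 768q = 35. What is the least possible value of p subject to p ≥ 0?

53

gcd(768, 247) = 1.
1 divides 35, so solutions exist.
By Bézout, 247·(199) + 768·(-64) = 1.
Scale by 35/1 = 35: (p₀, q₀) = (6965, -2240).
General solution: p = 6965 + 768t, q = -2240 - 247t for integer t.
p ≥ 0: smallest is 6965 mod 768 = 53 (at t = -9), with q = -17.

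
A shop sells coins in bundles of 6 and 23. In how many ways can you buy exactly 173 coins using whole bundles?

Need nonnegative integers with 6j + 23k = 173.
gcd(6, 23) = 1, and 6·(4) + 23·(-1) = 1.
So (j₀, k₀) = (692, -173); general j = 692 + 23t, k = -173 - 6t.
j ≥ 0 ⇒ t ≥ -30; k ≥ 0 ⇒ t ≤ -29. That's 2 values of t.

2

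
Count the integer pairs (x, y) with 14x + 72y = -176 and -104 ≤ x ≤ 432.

gcd(72, 14):
  72 = 5×14 + 2
  14 = 7×2
so gcd(72, 14) = 2.
Back-substitute for Bézout coefficients:
  2 = 72 - 5×14
  ... = 14×(-5) + 72×(1)
Scale by -88: particular solution (440, -88); reduce x mod 36: (8, -4).
General solution: x = 8 + 36t, y = -4 - 7t for integer t.
-104 ≤ 8 + 36t ≤ 432 gives t ∈ [-3, 11], which is 15 values.

15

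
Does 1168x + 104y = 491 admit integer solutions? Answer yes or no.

gcd(1168, 104) = 8.
8 does not divide 491 (remainder 3), so no integer solutions.

no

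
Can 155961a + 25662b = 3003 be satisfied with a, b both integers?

gcd(155961, 25662) = 39  (155961 = 6·25662 + 1989, 25662 = 12·1989 + 1794, 1989 = 1·1794 + 195, 1794 = 9·195 + 39, 195 = 5·39).
39 divides 3003, so integer solutions exist.

yes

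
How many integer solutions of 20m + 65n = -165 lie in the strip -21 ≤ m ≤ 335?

28

gcd(65, 20) = 5.
By Bézout, 20·(-3) + 65·(1) = 5.
Particular solution: (8, -5).
General solution: m = 8 + 13t, n = -5 - 4t for integer t.
-21 ≤ 8 + 13t ≤ 335 gives t ∈ [-2, 25], which is 28 values.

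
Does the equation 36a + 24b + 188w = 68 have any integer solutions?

gcd(36, 24):
  36 = 1×24 + 12
  24 = 2×12
so gcd(36, 24) = 12.
gcd(12, 188) = 4.
4 divides 68, so integer solutions exist.

yes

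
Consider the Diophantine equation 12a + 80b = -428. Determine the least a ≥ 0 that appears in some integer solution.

11

gcd(80, 12):
  80 = 6×12 + 8
  12 = 1×8 + 4
  8 = 2×4
so gcd(80, 12) = 4.
4 divides -428, so solutions exist.
Back-substitute for Bézout coefficients:
  4 = 12 - 1×8
  ... = 12×(7) + 80×(-1)
Scale by -428/4 = -107: (a₀, b₀) = (-749, 107).
General solution: a = -749 + 20t, b = 107 - 3t for integer t.
a ≥ 0: smallest is -749 mod 20 = 11 (at t = 38), with b = -7.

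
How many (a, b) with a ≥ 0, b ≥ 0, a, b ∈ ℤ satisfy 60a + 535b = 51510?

8

gcd(535, 60) = 5  (535 = 8·60 + 55, 60 = 1·55 + 5, 55 = 11·5).
Back-substituting, 60·(9) + 535·(-1) = 5.
Scale by 10302: one solution is (92718, -10302). Reduce a mod 107: (56, 90).
General: a = 56 + 107t, b = 90 - 12t.
a ≥ 0 ⇒ t ≥ 0; b ≥ 0 ⇒ t ≤ 7. So t ∈ [0, 7]: 8 solutions.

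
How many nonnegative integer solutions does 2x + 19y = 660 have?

18

gcd(19, 2):
  19 = 9·2 + 1
  2 = 2·1
so gcd(19, 2) = 1.
Back-substitute for Bézout coefficients:
  1 = 19 - 9·2
  ... = 2·(-9) + 19·(1)
Scale by 660: one solution is (-5940, 660). Reduce x mod 19: (7, 34).
General: x = 7 + 19t, y = 34 - 2t.
x ≥ 0 ⇒ t ≥ 0; y ≥ 0 ⇒ t ≤ 17. So t ∈ [0, 17]: 18 solutions.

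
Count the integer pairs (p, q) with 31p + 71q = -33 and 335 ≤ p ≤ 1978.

gcd(71, 31) = 1  (71 = 2·31 + 9, 31 = 3·9 + 4, 9 = 2·4 + 1, 4 = 4·1).
Back-substituting, 31·(-16) + 71·(7) = 1.
Scale by -33: particular solution (528, -231); reduce p mod 71: (31, -14).
General solution: p = 31 + 71t, q = -14 - 31t for integer t.
335 ≤ 31 + 71t ≤ 1978 gives t ∈ [5, 27], which is 23 values.

23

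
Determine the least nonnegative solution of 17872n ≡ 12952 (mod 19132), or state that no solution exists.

gcd(19132, 17872) = 4  (19132 = 1×17872 + 1260, 17872 = 14×1260 + 232, 1260 = 5×232 + 100, 232 = 2×100 + 32, 100 = 3×32 + 4, 32 = 8×4).
4 divides 12952, so solutions exist.
Back-substituting, 17872×(-577) + 19132×(539) = 4.
So 17872×(-577) ≡ 4 (mod 19132); multiply by 3238: n ≡ -1868326 (mod 4783).
Smallest nonnegative: n = -1868326 mod 4783 = 1827.

1827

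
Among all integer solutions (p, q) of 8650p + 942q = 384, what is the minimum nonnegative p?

57

gcd(8650, 942):
  8650 = 9×942 + 172
  942 = 5×172 + 82
  172 = 2×82 + 8
  82 = 10×8 + 2
  8 = 4×2
so gcd(8650, 942) = 2.
2 divides 384, so solutions exist.
Back-substitute for Bézout coefficients:
  2 = 82 - 10×8
  ... = 8650×(-115) + 942×(1056)
Scale by 384/2 = 192: (p₀, q₀) = (-22080, 202752).
General solution: p = -22080 + 471t, q = 202752 - 4325t for integer t.
p ≥ 0: smallest is -22080 mod 471 = 57 (at t = 47), with q = -523.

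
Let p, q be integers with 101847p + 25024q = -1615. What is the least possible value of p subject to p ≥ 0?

gcd(101847, 25024):
  101847 = 4·25024 + 1751
  25024 = 14·1751 + 510
  1751 = 3·510 + 221
  510 = 2·221 + 68
  221 = 3·68 + 17
  68 = 4·17
so gcd(101847, 25024) = 17.
17 divides -1615, so solutions exist.
Back-substitute for Bézout coefficients:
  17 = 221 - 3·68
  ... = 101847·(343) + 25024·(-1396)
Scale by -1615/17 = -95: (p₀, q₀) = (-32585, 132620).
General solution: p = -32585 + 1472t, q = 132620 - 5991t for integer t.
p ≥ 0: smallest is -32585 mod 1472 = 1271 (at t = 23), with q = -5173.

1271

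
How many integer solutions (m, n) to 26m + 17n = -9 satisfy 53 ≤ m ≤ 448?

23

gcd(26, 17) = 1  (26 = 1×17 + 9, 17 = 1×9 + 8, 9 = 1×8 + 1, 8 = 8×1).
Back-substituting, 26×(2) + 17×(-3) = 1.
Scale by -9: particular solution (-18, 27); reduce m mod 17: (16, -25).
General solution: m = 16 + 17t, n = -25 - 26t for integer t.
53 ≤ 16 + 17t ≤ 448 gives t ∈ [3, 25], which is 23 values.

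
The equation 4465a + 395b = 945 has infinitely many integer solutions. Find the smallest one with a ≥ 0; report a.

77

gcd(4465, 395):
  4465 = 11*395 + 120
  395 = 3*120 + 35
  120 = 3*35 + 15
  35 = 2*15 + 5
  15 = 3*5
so gcd(4465, 395) = 5.
5 divides 945, so solutions exist.
Back-substitute for Bézout coefficients:
  5 = 35 - 2*15
  ... = 4465*(-23) + 395*(260)
Scale by 945/5 = 189: (a₀, b₀) = (-4347, 49140).
General solution: a = -4347 + 79t, b = 49140 - 893t for integer t.
a ≥ 0: smallest is -4347 mod 79 = 77 (at t = 56), with b = -868.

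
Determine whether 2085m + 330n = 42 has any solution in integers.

no

gcd(2085, 330):
  2085 = 6×330 + 105
  330 = 3×105 + 15
  105 = 7×15
so gcd(2085, 330) = 15.
15 does not divide 42 (remainder 12), so no integer solutions.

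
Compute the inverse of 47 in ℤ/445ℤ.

gcd(445, 47):
  445 = 9×47 + 22
  47 = 2×22 + 3
  22 = 7×3 + 1
  3 = 3×1
so gcd(445, 47) = 1.
Back-substitute for Bézout coefficients:
  1 = 22 - 7×3
  ... = 47×(-142) + 445×(15)
So 47×-142 ≡ 1 (mod 445), and -142 mod 445 = 303.

303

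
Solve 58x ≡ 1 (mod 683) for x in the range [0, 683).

gcd(683, 58):
  683 = 11×58 + 45
  58 = 1×45 + 13
  45 = 3×13 + 6
  13 = 2×6 + 1
  6 = 6×1
so gcd(683, 58) = 1.
Back-substitute for Bézout coefficients:
  1 = 13 - 2×6
  ... = 58×(106) + 683×(-9)
So 58×106 ≡ 1 (mod 683), and 106 mod 683 = 106.

106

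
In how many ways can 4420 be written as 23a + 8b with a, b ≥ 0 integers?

24

gcd(23, 8):
  23 = 2·8 + 7
  8 = 1·7 + 1
  7 = 7·1
so gcd(23, 8) = 1.
Back-substitute for Bézout coefficients:
  1 = 8 - 1·7
  ... = 23·(-1) + 8·(3)
Scale by 4420: one solution is (-4420, 13260). Reduce a mod 8: (4, 541).
General: a = 4 + 8t, b = 541 - 23t.
a ≥ 0 ⇒ t ≥ 0; b ≥ 0 ⇒ t ≤ 23. So t ∈ [0, 23]: 24 solutions.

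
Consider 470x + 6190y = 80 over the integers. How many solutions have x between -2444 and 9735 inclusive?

19

gcd(6190, 470) = 10  (6190 = 13*470 + 80, 470 = 5*80 + 70, 80 = 1*70 + 10, 70 = 7*10).
Back-substituting, 470*(-79) + 6190*(6) = 10.
Scale by 8: particular solution (-632, 48); reduce x mod 619: (606, -46).
General solution: x = 606 + 619t, y = -46 - 47t for integer t.
-2444 ≤ 606 + 619t ≤ 9735 gives t ∈ [-4, 14], which is 19 values.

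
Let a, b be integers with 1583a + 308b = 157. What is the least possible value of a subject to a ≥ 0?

283

gcd(1583, 308) = 1  (1583 = 5×308 + 43, 308 = 7×43 + 7, 43 = 6×7 + 1, 7 = 7×1).
1 divides 157, so solutions exist.
Back-substituting, 1583×(43) + 308×(-221) = 1.
Scale by 157/1 = 157: (a₀, b₀) = (6751, -34697).
General solution: a = 6751 + 308t, b = -34697 - 1583t for integer t.
a ≥ 0: smallest is 6751 mod 308 = 283 (at t = -21), with b = -1454.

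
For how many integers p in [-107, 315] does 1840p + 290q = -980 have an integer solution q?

15

gcd(1840, 290) = 10.
By Bézout, 1840·(3) + 290·(-19) = 10.
Particular solution: (25, -162).
General solution: p = 25 + 29t, q = -162 - 184t for integer t.
-107 ≤ 25 + 29t ≤ 315 gives t ∈ [-4, 10], which is 15 values.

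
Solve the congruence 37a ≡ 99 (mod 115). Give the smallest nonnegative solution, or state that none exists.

gcd(115, 37) = 1.
1 divides 99, so solutions exist.
By Bézout, 37·(28) + 115·(-9) = 1.
So 37·(28) ≡ 1 (mod 115); multiply by 99: a ≡ 2772 (mod 115).
Smallest nonnegative: a = 2772 mod 115 = 12.

12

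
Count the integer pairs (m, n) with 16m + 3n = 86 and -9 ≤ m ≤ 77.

29

gcd(16, 3):
  16 = 5·3 + 1
  3 = 3·1
so gcd(16, 3) = 1.
Back-substitute for Bézout coefficients:
  1 = 16 - 5·3
  ... = 16·(1) + 3·(-5)
Scale by 86: particular solution (86, -430); reduce m mod 3: (2, 18).
General solution: m = 2 + 3t, n = 18 - 16t for integer t.
-9 ≤ 2 + 3t ≤ 77 gives t ∈ [-3, 25], which is 29 values.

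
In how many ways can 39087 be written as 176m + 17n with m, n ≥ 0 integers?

13

gcd(176, 17):
  176 = 10×17 + 6
  17 = 2×6 + 5
  6 = 1×5 + 1
  5 = 5×1
so gcd(176, 17) = 1.
Back-substitute for Bézout coefficients:
  1 = 6 - 1×5
  ... = 176×(3) + 17×(-31)
Scale by 39087: one solution is (117261, -1211697). Reduce m mod 17: (12, 2175).
General: m = 12 + 17t, n = 2175 - 176t.
m ≥ 0 ⇒ t ≥ 0; n ≥ 0 ⇒ t ≤ 12. So t ∈ [0, 12]: 13 solutions.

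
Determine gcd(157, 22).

gcd(157, 22):
  157 = 7*22 + 3
  22 = 7*3 + 1
  3 = 3*1
so gcd(157, 22) = 1.

1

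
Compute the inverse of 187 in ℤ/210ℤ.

gcd(210, 187) = 1  (210 = 1·187 + 23, 187 = 8·23 + 3, 23 = 7·3 + 2, 3 = 1·2 + 1, 2 = 2·1).
Back-substituting, 187·(73) + 210·(-65) = 1.
So 187·73 ≡ 1 (mod 210), and 73 mod 210 = 73.

73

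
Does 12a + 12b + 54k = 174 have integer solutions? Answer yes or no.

gcd(12, 12) = 12  (12 = 1·12).
gcd(12, 54) = 6.
6 divides 174, so integer solutions exist.

yes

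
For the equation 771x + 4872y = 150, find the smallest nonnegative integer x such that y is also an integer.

234

gcd(4872, 771):
  4872 = 6×771 + 246
  771 = 3×246 + 33
  246 = 7×33 + 15
  33 = 2×15 + 3
  15 = 5×3
so gcd(4872, 771) = 3.
3 divides 150, so solutions exist.
Back-substitute for Bézout coefficients:
  3 = 33 - 2×15
  ... = 771×(297) + 4872×(-47)
Scale by 150/3 = 50: (x₀, y₀) = (14850, -2350).
General solution: x = 14850 + 1624t, y = -2350 - 257t for integer t.
x ≥ 0: smallest is 14850 mod 1624 = 234 (at t = -9), with y = -37.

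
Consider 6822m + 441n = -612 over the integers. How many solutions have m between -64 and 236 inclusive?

6

gcd(6822, 441) = 9.
By Bézout, 6822·(-17) + 441·(263) = 9.
Particular solution: (29, -450).
General solution: m = 29 + 49t, n = -450 - 758t for integer t.
-64 ≤ 29 + 49t ≤ 236 gives t ∈ [-1, 4], which is 6 values.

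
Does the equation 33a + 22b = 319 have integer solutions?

gcd(33, 22):
  33 = 1×22 + 11
  22 = 2×11
so gcd(33, 22) = 11.
11 divides 319, so integer solutions exist.

yes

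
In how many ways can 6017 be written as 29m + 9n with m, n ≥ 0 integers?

gcd(29, 9) = 1  (29 = 3·9 + 2, 9 = 4·2 + 1, 2 = 2·1).
Back-substituting, 29·(-4) + 9·(13) = 1.
Scale by 6017: one solution is (-24068, 78221). Reduce m mod 9: (7, 646).
General: m = 7 + 9t, n = 646 - 29t.
m ≥ 0 ⇒ t ≥ 0; n ≥ 0 ⇒ t ≤ 22. So t ∈ [0, 22]: 23 solutions.

23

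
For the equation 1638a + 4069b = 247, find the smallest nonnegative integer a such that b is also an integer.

102

gcd(4069, 1638):
  4069 = 2·1638 + 793
  1638 = 2·793 + 52
  793 = 15·52 + 13
  52 = 4·13
so gcd(4069, 1638) = 13.
13 divides 247, so solutions exist.
Back-substitute for Bézout coefficients:
  13 = 793 - 15·52
  ... = 1638·(-77) + 4069·(31)
Scale by 247/13 = 19: (a₀, b₀) = (-1463, 589).
General solution: a = -1463 + 313t, b = 589 - 126t for integer t.
a ≥ 0: smallest is -1463 mod 313 = 102 (at t = 5), with b = -41.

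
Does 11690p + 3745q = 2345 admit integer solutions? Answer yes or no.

gcd(11690, 3745):
  11690 = 3*3745 + 455
  3745 = 8*455 + 105
  455 = 4*105 + 35
  105 = 3*35
so gcd(11690, 3745) = 35.
35 divides 2345, so integer solutions exist.

yes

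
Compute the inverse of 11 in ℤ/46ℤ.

21

gcd(46, 11) = 1.
By Bézout, 11·(21) + 46·(-5) = 1.
So 11·21 ≡ 1 (mod 46), and 21 mod 46 = 21.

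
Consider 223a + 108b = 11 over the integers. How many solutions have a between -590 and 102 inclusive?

gcd(223, 108):
  223 = 2×108 + 7
  108 = 15×7 + 3
  7 = 2×3 + 1
  3 = 3×1
so gcd(223, 108) = 1.
Back-substitute for Bézout coefficients:
  1 = 7 - 2×3
  ... = 223×(31) + 108×(-64)
Scale by 11: particular solution (341, -704); reduce a mod 108: (17, -35).
General solution: a = 17 + 108t, b = -35 - 223t for integer t.
-590 ≤ 17 + 108t ≤ 102 gives t ∈ [-5, 0], which is 6 values.

6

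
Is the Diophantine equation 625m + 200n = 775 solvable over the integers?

gcd(625, 200) = 25.
25 divides 775, so integer solutions exist.

yes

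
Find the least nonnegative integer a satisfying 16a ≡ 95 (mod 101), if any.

gcd(101, 16):
  101 = 6×16 + 5
  16 = 3×5 + 1
  5 = 5×1
so gcd(101, 16) = 1.
1 divides 95, so solutions exist.
Back-substitute for Bézout coefficients:
  1 = 16 - 3×5
  ... = 16×(19) + 101×(-3)
So 16×(19) ≡ 1 (mod 101); multiply by 95: a ≡ 1805 (mod 101).
Smallest nonnegative: a = 1805 mod 101 = 88.

88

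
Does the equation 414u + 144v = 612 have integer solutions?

gcd(414, 144):
  414 = 2*144 + 126
  144 = 1*126 + 18
  126 = 7*18
so gcd(414, 144) = 18.
18 divides 612, so integer solutions exist.

yes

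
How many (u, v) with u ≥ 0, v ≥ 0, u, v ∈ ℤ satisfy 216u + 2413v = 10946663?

gcd(2413, 216) = 1  (2413 = 11×216 + 37, 216 = 5×37 + 31, 37 = 1×31 + 6, 31 = 5×6 + 1, 6 = 6×1).
Back-substituting, 216×(391) + 2413×(-35) = 1.
Scale by 10946663: one solution is (4280145233, -383133205). Reduce u mod 2413: (2028, 4355).
General: u = 2028 + 2413t, v = 4355 - 216t.
u ≥ 0 ⇒ t ≥ 0; v ≥ 0 ⇒ t ≤ 20. So t ∈ [0, 20]: 21 solutions.

21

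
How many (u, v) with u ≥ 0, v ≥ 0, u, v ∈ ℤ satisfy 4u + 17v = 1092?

gcd(17, 4):
  17 = 4*4 + 1
  4 = 4*1
so gcd(17, 4) = 1.
Back-substitute for Bézout coefficients:
  1 = 17 - 4*4
  ... = 4*(-4) + 17*(1)
Scale by 1092: one solution is (-4368, 1092). Reduce u mod 17: (1, 64).
General: u = 1 + 17t, v = 64 - 4t.
u ≥ 0 ⇒ t ≥ 0; v ≥ 0 ⇒ t ≤ 16. So t ∈ [0, 16]: 17 solutions.

17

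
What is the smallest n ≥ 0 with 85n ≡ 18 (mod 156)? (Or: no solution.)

gcd(156, 85) = 1  (156 = 1·85 + 71, 85 = 1·71 + 14, 71 = 5·14 + 1, 14 = 14·1).
1 divides 18, so solutions exist.
Back-substituting, 85·(-11) + 156·(6) = 1.
So 85·(-11) ≡ 1 (mod 156); multiply by 18: n ≡ -198 (mod 156).
Smallest nonnegative: n = -198 mod 156 = 114.

114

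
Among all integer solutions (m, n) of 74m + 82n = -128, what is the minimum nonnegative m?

gcd(82, 74) = 2.
2 divides -128, so solutions exist.
By Bézout, 74×(10) + 82×(-9) = 2.
Scale by -128/2 = -64: (m₀, n₀) = (-640, 576).
General solution: m = -640 + 41t, n = 576 - 37t for integer t.
m ≥ 0: smallest is -640 mod 41 = 16 (at t = 16), with n = -16.

16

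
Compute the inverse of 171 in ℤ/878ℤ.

gcd(878, 171) = 1  (878 = 5×171 + 23, 171 = 7×23 + 10, 23 = 2×10 + 3, 10 = 3×3 + 1, 3 = 3×1).
Back-substituting, 171×(267) + 878×(-52) = 1.
So 171×267 ≡ 1 (mod 878), and 267 mod 878 = 267.

267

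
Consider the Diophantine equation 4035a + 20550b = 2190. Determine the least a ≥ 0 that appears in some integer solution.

gcd(20550, 4035) = 15  (20550 = 5*4035 + 375, 4035 = 10*375 + 285, 375 = 1*285 + 90, 285 = 3*90 + 15, 90 = 6*15).
15 divides 2190, so solutions exist.
Back-substituting, 4035*(219) + 20550*(-43) = 15.
Scale by 2190/15 = 146: (a₀, b₀) = (31974, -6278).
General solution: a = 31974 + 1370t, b = -6278 - 269t for integer t.
a ≥ 0: smallest is 31974 mod 1370 = 464 (at t = -23), with b = -91.

464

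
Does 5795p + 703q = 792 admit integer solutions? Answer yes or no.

gcd(5795, 703) = 19.
19 does not divide 792 (remainder 13), so no integer solutions.

no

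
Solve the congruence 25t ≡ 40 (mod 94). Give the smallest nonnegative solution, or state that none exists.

gcd(94, 25) = 1.
1 divides 40, so solutions exist.
By Bézout, 25×(-15) + 94×(4) = 1.
So 25×(-15) ≡ 1 (mod 94); multiply by 40: t ≡ -600 (mod 94).
Smallest nonnegative: t = -600 mod 94 = 58.

58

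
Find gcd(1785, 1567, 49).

gcd(1785, 1567):
  1785 = 1*1567 + 218
  1567 = 7*218 + 41
  218 = 5*41 + 13
  41 = 3*13 + 2
  13 = 6*2 + 1
  2 = 2*1
so gcd(1785, 1567) = 1.
gcd(1, 49) = 1.

1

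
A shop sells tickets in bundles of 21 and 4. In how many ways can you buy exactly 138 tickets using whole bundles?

Need nonnegative integers with 21j + 4k = 138.
gcd(21, 4) = 1, and 21·(1) + 4·(-5) = 1.
So (j₀, k₀) = (138, -690); general j = 138 + 4t, k = -690 - 21t.
j ≥ 0 ⇒ t ≥ -34; k ≥ 0 ⇒ t ≤ -33. That's 2 values of t.

2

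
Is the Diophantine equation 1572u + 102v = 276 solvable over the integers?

yes

gcd(1572, 102):
  1572 = 15×102 + 42
  102 = 2×42 + 18
  42 = 2×18 + 6
  18 = 3×6
so gcd(1572, 102) = 6.
6 divides 276, so integer solutions exist.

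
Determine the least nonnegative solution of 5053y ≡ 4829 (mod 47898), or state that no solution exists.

gcd(47898, 5053) = 1.
1 divides 4829, so solutions exist.
By Bézout, 5053·(-4313) + 47898·(455) = 1.
So 5053·(-4313) ≡ 1 (mod 47898); multiply by 4829: y ≡ -20827477 (mod 47898).
Smallest nonnegative: y = -20827477 mod 47898 = 8153.

8153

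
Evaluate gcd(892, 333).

gcd(892, 333) = 1  (892 = 2×333 + 226, 333 = 1×226 + 107, 226 = 2×107 + 12, 107 = 8×12 + 11, 12 = 1×11 + 1, 11 = 11×1).

1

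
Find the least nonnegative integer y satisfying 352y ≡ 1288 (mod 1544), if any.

87

gcd(1544, 352) = 8  (1544 = 4*352 + 136, 352 = 2*136 + 80, 136 = 1*80 + 56, 80 = 1*56 + 24, 56 = 2*24 + 8, 24 = 3*8).
8 divides 1288, so solutions exist.
Back-substituting, 352*(-57) + 1544*(13) = 8.
So 352*(-57) ≡ 8 (mod 1544); multiply by 161: y ≡ -9177 (mod 193).
Smallest nonnegative: y = -9177 mod 193 = 87.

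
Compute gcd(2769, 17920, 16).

1

gcd(17920, 2769):
  17920 = 6*2769 + 1306
  2769 = 2*1306 + 157
  1306 = 8*157 + 50
  157 = 3*50 + 7
  50 = 7*7 + 1
  7 = 7*1
so gcd(17920, 2769) = 1.
gcd(1, 16) = 1.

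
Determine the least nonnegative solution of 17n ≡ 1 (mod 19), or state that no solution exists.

gcd(19, 17):
  19 = 1×17 + 2
  17 = 8×2 + 1
  2 = 2×1
so gcd(19, 17) = 1.
1 divides 1, so solutions exist.
Back-substitute for Bézout coefficients:
  1 = 17 - 8×2
  ... = 17×(9) + 19×(-8)
So 17×(9) ≡ 1 (mod 19); multiply by 1: n ≡ 9 (mod 19).
Smallest nonnegative: n = 9 mod 19 = 9.

9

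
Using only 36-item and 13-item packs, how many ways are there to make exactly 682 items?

1

Need nonnegative integers with 36j + 13k = 682.
gcd(36, 13) = 1, and 36·(4) + 13·(-11) = 1.
So (j₀, k₀) = (2728, -7502); general j = 2728 + 13t, k = -7502 - 36t.
j ≥ 0 ⇒ t ≥ -209; k ≥ 0 ⇒ t ≤ -209. That's 1 value of t.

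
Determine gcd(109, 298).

1

gcd(298, 109):
  298 = 2·109 + 80
  109 = 1·80 + 29
  80 = 2·29 + 22
  29 = 1·22 + 7
  22 = 3·7 + 1
  7 = 7·1
so gcd(298, 109) = 1.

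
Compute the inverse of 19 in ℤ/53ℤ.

gcd(53, 19) = 1.
By Bézout, 19×(14) + 53×(-5) = 1.
So 19×14 ≡ 1 (mod 53), and 14 mod 53 = 14.

14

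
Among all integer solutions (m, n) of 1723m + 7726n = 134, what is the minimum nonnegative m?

4798

gcd(7726, 1723):
  7726 = 4×1723 + 834
  1723 = 2×834 + 55
  834 = 15×55 + 9
  55 = 6×9 + 1
  9 = 9×1
so gcd(7726, 1723) = 1.
1 divides 134, so solutions exist.
Back-substitute for Bézout coefficients:
  1 = 55 - 6×9
  ... = 1723×(843) + 7726×(-188)
Scale by 134/1 = 134: (m₀, n₀) = (112962, -25192).
General solution: m = 112962 + 7726t, n = -25192 - 1723t for integer t.
m ≥ 0: smallest is 112962 mod 7726 = 4798 (at t = -14), with n = -1070.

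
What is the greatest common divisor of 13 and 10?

1

gcd(13, 10) = 1  (13 = 1·10 + 3, 10 = 3·3 + 1, 3 = 3·1).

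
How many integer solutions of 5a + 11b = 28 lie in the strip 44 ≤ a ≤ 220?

16

gcd(11, 5):
  11 = 2·5 + 1
  5 = 5·1
so gcd(11, 5) = 1.
Back-substitute for Bézout coefficients:
  1 = 11 - 2·5
  ... = 5·(-2) + 11·(1)
Scale by 28: particular solution (-56, 28); reduce a mod 11: (10, -2).
General solution: a = 10 + 11t, b = -2 - 5t for integer t.
44 ≤ 10 + 11t ≤ 220 gives t ∈ [4, 19], which is 16 values.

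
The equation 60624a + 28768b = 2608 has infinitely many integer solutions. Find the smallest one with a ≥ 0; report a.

gcd(60624, 28768):
  60624 = 2×28768 + 3088
  28768 = 9×3088 + 976
  3088 = 3×976 + 160
  976 = 6×160 + 16
  160 = 10×16
so gcd(60624, 28768) = 16.
16 divides 2608, so solutions exist.
Back-substitute for Bézout coefficients:
  16 = 976 - 6×160
  ... = 60624×(-177) + 28768×(373)
Scale by 2608/16 = 163: (a₀, b₀) = (-28851, 60799).
General solution: a = -28851 + 1798t, b = 60799 - 3789t for integer t.
a ≥ 0: smallest is -28851 mod 1798 = 1715 (at t = 17), with b = -3614.

1715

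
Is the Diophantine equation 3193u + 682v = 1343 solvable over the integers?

no

gcd(3193, 682):
  3193 = 4·682 + 465
  682 = 1·465 + 217
  465 = 2·217 + 31
  217 = 7·31
so gcd(3193, 682) = 31.
31 does not divide 1343 (remainder 10), so no integer solutions.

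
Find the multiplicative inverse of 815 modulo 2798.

2259

gcd(2798, 815) = 1  (2798 = 3·815 + 353, 815 = 2·353 + 109, 353 = 3·109 + 26, 109 = 4·26 + 5, 26 = 5·5 + 1, 5 = 5·1).
Back-substituting, 815·(-539) + 2798·(157) = 1.
So 815·-539 ≡ 1 (mod 2798), and -539 mod 2798 = 2259.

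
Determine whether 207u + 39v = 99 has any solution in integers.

gcd(207, 39) = 3  (207 = 5·39 + 12, 39 = 3·12 + 3, 12 = 4·3).
3 divides 99, so integer solutions exist.

yes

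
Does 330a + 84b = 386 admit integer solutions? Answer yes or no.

gcd(330, 84) = 6.
6 does not divide 386 (remainder 2), so no integer solutions.

no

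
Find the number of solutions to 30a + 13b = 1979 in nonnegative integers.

gcd(30, 13) = 1.
By Bézout, 30×(-3) + 13×(7) = 1.
One solution: (4, 143).
General: a = 4 + 13t, b = 143 - 30t.
a ≥ 0 ⇒ t ≥ 0; b ≥ 0 ⇒ t ≤ 4. So t ∈ [0, 4]: 5 solutions.

5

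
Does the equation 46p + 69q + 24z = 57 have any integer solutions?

gcd(69, 46) = 23  (69 = 1·46 + 23, 46 = 2·23).
gcd(23, 24) = 1.
1 divides 57, so integer solutions exist.

yes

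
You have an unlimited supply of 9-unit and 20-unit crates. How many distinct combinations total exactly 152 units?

Need nonnegative integers with 9j + 20k = 152.
gcd(9, 20) = 1, and 9·(9) + 20·(-4) = 1.
So (j₀, k₀) = (1368, -608); general j = 1368 + 20t, k = -608 - 9t.
j ≥ 0 ⇒ t ≥ -68; k ≥ 0 ⇒ t ≤ -68. That's 1 value of t.

1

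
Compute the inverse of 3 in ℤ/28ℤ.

19

gcd(28, 3) = 1.
By Bézout, 3·(-9) + 28·(1) = 1.
So 3·-9 ≡ 1 (mod 28), and -9 mod 28 = 19.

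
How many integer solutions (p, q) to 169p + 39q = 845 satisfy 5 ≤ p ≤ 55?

gcd(169, 39):
  169 = 4×39 + 13
  39 = 3×13
so gcd(169, 39) = 13.
Back-substitute for Bézout coefficients:
  13 = 169 - 4×39
  ... = 169×(1) + 39×(-4)
Scale by 65: particular solution (65, -260); reduce p mod 3: (2, 13).
General solution: p = 2 + 3t, q = 13 - 13t for integer t.
5 ≤ 2 + 3t ≤ 55 gives t ∈ [1, 17], which is 17 values.

17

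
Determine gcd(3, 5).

1

gcd(5, 3):
  5 = 1*3 + 2
  3 = 1*2 + 1
  2 = 2*1
so gcd(5, 3) = 1.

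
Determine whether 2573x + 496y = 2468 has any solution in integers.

gcd(2573, 496):
  2573 = 5·496 + 93
  496 = 5·93 + 31
  93 = 3·31
so gcd(2573, 496) = 31.
31 does not divide 2468 (remainder 19), so no integer solutions.

no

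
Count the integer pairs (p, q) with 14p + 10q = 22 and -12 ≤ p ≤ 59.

gcd(14, 10) = 2  (14 = 1×10 + 4, 10 = 2×4 + 2, 4 = 2×2).
Back-substituting, 14×(-2) + 10×(3) = 2.
Scale by 11: particular solution (-22, 33); reduce p mod 5: (3, -2).
General solution: p = 3 + 5t, q = -2 - 7t for integer t.
-12 ≤ 3 + 5t ≤ 59 gives t ∈ [-3, 11], which is 15 values.

15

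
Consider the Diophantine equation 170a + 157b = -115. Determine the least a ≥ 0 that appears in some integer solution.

gcd(170, 157) = 1.
1 divides -115, so solutions exist.
By Bézout, 170×(-12) + 157×(13) = 1.
Scale by -115/1 = -115: (a₀, b₀) = (1380, -1495).
General solution: a = 1380 + 157t, b = -1495 - 170t for integer t.
a ≥ 0: smallest is 1380 mod 157 = 124 (at t = -8), with b = -135.

124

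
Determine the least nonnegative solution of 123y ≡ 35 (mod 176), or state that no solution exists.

89

gcd(176, 123) = 1.
1 divides 35, so solutions exist.
By Bézout, 123·(83) + 176·(-58) = 1.
So 123·(83) ≡ 1 (mod 176); multiply by 35: y ≡ 2905 (mod 176).
Smallest nonnegative: y = 2905 mod 176 = 89.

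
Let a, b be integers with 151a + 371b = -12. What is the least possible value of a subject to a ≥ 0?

gcd(371, 151):
  371 = 2·151 + 69
  151 = 2·69 + 13
  69 = 5·13 + 4
  13 = 3·4 + 1
  4 = 4·1
so gcd(371, 151) = 1.
1 divides -12, so solutions exist.
Back-substitute for Bézout coefficients:
  1 = 13 - 3·4
  ... = 151·(86) + 371·(-35)
Scale by -12/1 = -12: (a₀, b₀) = (-1032, 420).
General solution: a = -1032 + 371t, b = 420 - 151t for integer t.
a ≥ 0: smallest is -1032 mod 371 = 81 (at t = 3), with b = -33.

81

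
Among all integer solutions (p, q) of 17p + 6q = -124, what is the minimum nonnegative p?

4

gcd(17, 6) = 1.
1 divides -124, so solutions exist.
By Bézout, 17*(-1) + 6*(3) = 1.
Scale by -124/1 = -124: (p₀, q₀) = (124, -372).
General solution: p = 124 + 6t, q = -372 - 17t for integer t.
p ≥ 0: smallest is 124 mod 6 = 4 (at t = -20), with q = -32.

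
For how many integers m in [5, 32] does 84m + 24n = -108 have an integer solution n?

14

gcd(84, 24):
  84 = 3*24 + 12
  24 = 2*12
so gcd(84, 24) = 12.
Back-substitute for Bézout coefficients:
  12 = 84 - 3*24
  ... = 84*(1) + 24*(-3)
Scale by -9: particular solution (-9, 27); reduce m mod 2: (1, -8).
General solution: m = 1 + 2t, n = -8 - 7t for integer t.
5 ≤ 1 + 2t ≤ 32 gives t ∈ [2, 15], which is 14 values.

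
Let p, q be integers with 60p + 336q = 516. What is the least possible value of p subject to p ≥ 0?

gcd(336, 60) = 12.
12 divides 516, so solutions exist.
By Bézout, 60*(-11) + 336*(2) = 12.
Scale by 516/12 = 43: (p₀, q₀) = (-473, 86).
General solution: p = -473 + 28t, q = 86 - 5t for integer t.
p ≥ 0: smallest is -473 mod 28 = 3 (at t = 17), with q = 1.

3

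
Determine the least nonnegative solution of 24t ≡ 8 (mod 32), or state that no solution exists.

3

gcd(32, 24):
  32 = 1·24 + 8
  24 = 3·8
so gcd(32, 24) = 8.
8 divides 8, so solutions exist.
Back-substitute for Bézout coefficients:
  8 = 32 - 1·24
  ... = 24·(-1) + 32·(1)
So 24·(-1) ≡ 8 (mod 32); multiply by 1: t ≡ -1 (mod 4).
Smallest nonnegative: t = -1 mod 4 = 3.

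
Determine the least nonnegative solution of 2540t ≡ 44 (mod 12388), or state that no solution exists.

gcd(12388, 2540):
  12388 = 4×2540 + 2228
  2540 = 1×2228 + 312
  2228 = 7×312 + 44
  312 = 7×44 + 4
  44 = 11×4
so gcd(12388, 2540) = 4.
4 divides 44, so solutions exist.
Back-substitute for Bézout coefficients:
  4 = 312 - 7×44
  ... = 2540×(278) + 12388×(-57)
So 2540×(278) ≡ 4 (mod 12388); multiply by 11: t ≡ 3058 (mod 3097).
Smallest nonnegative: t = 3058 mod 3097 = 3058.

3058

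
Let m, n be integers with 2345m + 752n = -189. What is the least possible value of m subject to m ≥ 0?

gcd(2345, 752) = 1.
1 divides -189, so solutions exist.
By Bézout, 2345×(169) + 752×(-527) = 1.
Scale by -189/1 = -189: (m₀, n₀) = (-31941, 99603).
General solution: m = -31941 + 752t, n = 99603 - 2345t for integer t.
m ≥ 0: smallest is -31941 mod 752 = 395 (at t = 43), with n = -1232.

395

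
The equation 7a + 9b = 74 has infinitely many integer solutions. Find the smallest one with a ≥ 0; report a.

gcd(9, 7):
  9 = 1×7 + 2
  7 = 3×2 + 1
  2 = 2×1
so gcd(9, 7) = 1.
1 divides 74, so solutions exist.
Back-substitute for Bézout coefficients:
  1 = 7 - 3×2
  ... = 7×(4) + 9×(-3)
Scale by 74/1 = 74: (a₀, b₀) = (296, -222).
General solution: a = 296 + 9t, b = -222 - 7t for integer t.
a ≥ 0: smallest is 296 mod 9 = 8 (at t = -32), with b = 2.

8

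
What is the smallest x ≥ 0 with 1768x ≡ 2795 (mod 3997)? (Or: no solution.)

1089

gcd(3997, 1768) = 1.
1 divides 2795, so solutions exist.
By Bézout, 1768*(-789) + 3997*(349) = 1.
So 1768*(-789) ≡ 1 (mod 3997); multiply by 2795: x ≡ -2205255 (mod 3997).
Smallest nonnegative: x = -2205255 mod 3997 = 1089.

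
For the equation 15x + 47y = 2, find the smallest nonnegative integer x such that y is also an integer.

gcd(47, 15) = 1  (47 = 3·15 + 2, 15 = 7·2 + 1, 2 = 2·1).
1 divides 2, so solutions exist.
Back-substituting, 15·(22) + 47·(-7) = 1.
Scale by 2/1 = 2: (x₀, y₀) = (44, -14).
General solution: x = 44 + 47t, y = -14 - 15t for integer t.
x ≥ 0: smallest is 44 mod 47 = 44 (at t = 0), with y = -14.

44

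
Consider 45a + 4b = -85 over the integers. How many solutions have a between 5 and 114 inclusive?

27

gcd(45, 4):
  45 = 11·4 + 1
  4 = 4·1
so gcd(45, 4) = 1.
Back-substitute for Bézout coefficients:
  1 = 45 - 11·4
  ... = 45·(1) + 4·(-11)
Scale by -85: particular solution (-85, 935); reduce a mod 4: (3, -55).
General solution: a = 3 + 4t, b = -55 - 45t for integer t.
5 ≤ 3 + 4t ≤ 114 gives t ∈ [1, 27], which is 27 values.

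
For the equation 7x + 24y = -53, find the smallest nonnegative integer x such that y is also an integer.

gcd(24, 7) = 1.
1 divides -53, so solutions exist.
By Bézout, 7·(7) + 24·(-2) = 1.
Scale by -53/1 = -53: (x₀, y₀) = (-371, 106).
General solution: x = -371 + 24t, y = 106 - 7t for integer t.
x ≥ 0: smallest is -371 mod 24 = 13 (at t = 16), with y = -6.

13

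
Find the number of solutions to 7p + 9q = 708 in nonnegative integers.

11

gcd(9, 7) = 1.
By Bézout, 7*(4) + 9*(-3) = 1.
One solution: (6, 74).
General: p = 6 + 9t, q = 74 - 7t.
p ≥ 0 ⇒ t ≥ 0; q ≥ 0 ⇒ t ≤ 10. So t ∈ [0, 10]: 11 solutions.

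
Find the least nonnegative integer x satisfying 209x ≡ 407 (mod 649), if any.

gcd(649, 209) = 11  (649 = 3*209 + 22, 209 = 9*22 + 11, 22 = 2*11).
11 divides 407, so solutions exist.
Back-substituting, 209*(28) + 649*(-9) = 11.
So 209*(28) ≡ 11 (mod 649); multiply by 37: x ≡ 1036 (mod 59).
Smallest nonnegative: x = 1036 mod 59 = 33.

33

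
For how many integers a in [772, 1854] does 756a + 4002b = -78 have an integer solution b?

gcd(4002, 756) = 6  (4002 = 5*756 + 222, 756 = 3*222 + 90, 222 = 2*90 + 42, 90 = 2*42 + 6, 42 = 7*6).
Back-substituting, 756*(90) + 4002*(-17) = 6.
Scale by -13: particular solution (-1170, 221); reduce a mod 667: (164, -31).
General solution: a = 164 + 667t, b = -31 - 126t for integer t.
772 ≤ 164 + 667t ≤ 1854 gives t ∈ [1, 2], which is 2 values.

2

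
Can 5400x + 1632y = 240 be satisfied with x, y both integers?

yes

gcd(5400, 1632) = 24  (5400 = 3·1632 + 504, 1632 = 3·504 + 120, 504 = 4·120 + 24, 120 = 5·24).
24 divides 240, so integer solutions exist.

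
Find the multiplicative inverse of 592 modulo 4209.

gcd(4209, 592) = 1  (4209 = 7*592 + 65, 592 = 9*65 + 7, 65 = 9*7 + 2, 7 = 3*2 + 1, 2 = 2*1).
Back-substituting, 592*(1813) + 4209*(-255) = 1.
So 592*1813 ≡ 1 (mod 4209), and 1813 mod 4209 = 1813.

1813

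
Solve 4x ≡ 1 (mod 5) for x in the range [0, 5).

4

gcd(5, 4) = 1.
By Bézout, 4*(-1) + 5*(1) = 1.
So 4*-1 ≡ 1 (mod 5), and -1 mod 5 = 4.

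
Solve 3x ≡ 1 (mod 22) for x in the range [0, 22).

gcd(22, 3) = 1.
By Bézout, 3×(-7) + 22×(1) = 1.
So 3×-7 ≡ 1 (mod 22), and -7 mod 22 = 15.

15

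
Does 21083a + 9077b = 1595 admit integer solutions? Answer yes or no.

yes

gcd(21083, 9077) = 29  (21083 = 2*9077 + 2929, 9077 = 3*2929 + 290, 2929 = 10*290 + 29, 290 = 10*29).
29 divides 1595, so integer solutions exist.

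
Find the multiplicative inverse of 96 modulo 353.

gcd(353, 96):
  353 = 3*96 + 65
  96 = 1*65 + 31
  65 = 2*31 + 3
  31 = 10*3 + 1
  3 = 3*1
so gcd(353, 96) = 1.
Back-substitute for Bézout coefficients:
  1 = 31 - 10*3
  ... = 96*(114) + 353*(-31)
So 96*114 ≡ 1 (mod 353), and 114 mod 353 = 114.

114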